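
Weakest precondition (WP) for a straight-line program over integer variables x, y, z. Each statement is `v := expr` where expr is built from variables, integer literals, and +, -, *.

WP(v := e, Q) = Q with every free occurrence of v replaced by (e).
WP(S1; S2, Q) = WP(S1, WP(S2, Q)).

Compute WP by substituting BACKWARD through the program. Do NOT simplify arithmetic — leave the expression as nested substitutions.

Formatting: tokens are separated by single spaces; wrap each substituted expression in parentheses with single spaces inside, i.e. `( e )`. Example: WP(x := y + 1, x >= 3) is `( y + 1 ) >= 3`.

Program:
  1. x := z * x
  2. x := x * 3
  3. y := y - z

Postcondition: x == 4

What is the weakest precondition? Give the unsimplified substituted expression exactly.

Answer: ( ( z * x ) * 3 ) == 4

Derivation:
post: x == 4
stmt 3: y := y - z  -- replace 0 occurrence(s) of y with (y - z)
  => x == 4
stmt 2: x := x * 3  -- replace 1 occurrence(s) of x with (x * 3)
  => ( x * 3 ) == 4
stmt 1: x := z * x  -- replace 1 occurrence(s) of x with (z * x)
  => ( ( z * x ) * 3 ) == 4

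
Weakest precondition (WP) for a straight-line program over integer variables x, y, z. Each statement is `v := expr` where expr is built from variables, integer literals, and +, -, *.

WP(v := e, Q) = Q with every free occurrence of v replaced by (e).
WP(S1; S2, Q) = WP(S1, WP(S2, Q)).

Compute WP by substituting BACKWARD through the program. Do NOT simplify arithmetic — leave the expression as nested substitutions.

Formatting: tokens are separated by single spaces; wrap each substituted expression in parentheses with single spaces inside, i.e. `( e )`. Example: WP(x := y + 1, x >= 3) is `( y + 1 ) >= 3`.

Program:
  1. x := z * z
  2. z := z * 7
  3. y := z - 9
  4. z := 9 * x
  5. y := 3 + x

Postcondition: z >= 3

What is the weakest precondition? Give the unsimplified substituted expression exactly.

post: z >= 3
stmt 5: y := 3 + x  -- replace 0 occurrence(s) of y with (3 + x)
  => z >= 3
stmt 4: z := 9 * x  -- replace 1 occurrence(s) of z with (9 * x)
  => ( 9 * x ) >= 3
stmt 3: y := z - 9  -- replace 0 occurrence(s) of y with (z - 9)
  => ( 9 * x ) >= 3
stmt 2: z := z * 7  -- replace 0 occurrence(s) of z with (z * 7)
  => ( 9 * x ) >= 3
stmt 1: x := z * z  -- replace 1 occurrence(s) of x with (z * z)
  => ( 9 * ( z * z ) ) >= 3

Answer: ( 9 * ( z * z ) ) >= 3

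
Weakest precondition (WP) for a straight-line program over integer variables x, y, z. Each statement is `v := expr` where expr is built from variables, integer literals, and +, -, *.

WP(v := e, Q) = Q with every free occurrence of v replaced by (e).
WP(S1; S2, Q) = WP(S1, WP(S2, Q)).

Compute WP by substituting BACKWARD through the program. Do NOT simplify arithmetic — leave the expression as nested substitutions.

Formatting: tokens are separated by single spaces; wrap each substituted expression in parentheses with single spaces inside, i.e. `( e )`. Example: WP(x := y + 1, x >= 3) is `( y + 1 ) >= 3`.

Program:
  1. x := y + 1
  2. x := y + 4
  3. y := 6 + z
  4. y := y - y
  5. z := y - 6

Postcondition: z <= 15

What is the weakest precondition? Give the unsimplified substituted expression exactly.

post: z <= 15
stmt 5: z := y - 6  -- replace 1 occurrence(s) of z with (y - 6)
  => ( y - 6 ) <= 15
stmt 4: y := y - y  -- replace 1 occurrence(s) of y with (y - y)
  => ( ( y - y ) - 6 ) <= 15
stmt 3: y := 6 + z  -- replace 2 occurrence(s) of y with (6 + z)
  => ( ( ( 6 + z ) - ( 6 + z ) ) - 6 ) <= 15
stmt 2: x := y + 4  -- replace 0 occurrence(s) of x with (y + 4)
  => ( ( ( 6 + z ) - ( 6 + z ) ) - 6 ) <= 15
stmt 1: x := y + 1  -- replace 0 occurrence(s) of x with (y + 1)
  => ( ( ( 6 + z ) - ( 6 + z ) ) - 6 ) <= 15

Answer: ( ( ( 6 + z ) - ( 6 + z ) ) - 6 ) <= 15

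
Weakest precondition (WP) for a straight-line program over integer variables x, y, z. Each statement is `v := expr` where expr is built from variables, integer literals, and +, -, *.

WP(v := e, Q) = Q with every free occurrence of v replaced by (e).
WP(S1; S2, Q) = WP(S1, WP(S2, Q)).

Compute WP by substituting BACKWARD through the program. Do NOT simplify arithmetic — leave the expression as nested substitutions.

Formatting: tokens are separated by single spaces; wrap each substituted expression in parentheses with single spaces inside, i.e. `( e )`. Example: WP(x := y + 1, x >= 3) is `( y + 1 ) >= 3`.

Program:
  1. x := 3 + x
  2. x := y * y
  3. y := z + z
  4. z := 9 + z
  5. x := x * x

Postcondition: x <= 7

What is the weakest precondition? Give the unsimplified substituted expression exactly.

Answer: ( ( y * y ) * ( y * y ) ) <= 7

Derivation:
post: x <= 7
stmt 5: x := x * x  -- replace 1 occurrence(s) of x with (x * x)
  => ( x * x ) <= 7
stmt 4: z := 9 + z  -- replace 0 occurrence(s) of z with (9 + z)
  => ( x * x ) <= 7
stmt 3: y := z + z  -- replace 0 occurrence(s) of y with (z + z)
  => ( x * x ) <= 7
stmt 2: x := y * y  -- replace 2 occurrence(s) of x with (y * y)
  => ( ( y * y ) * ( y * y ) ) <= 7
stmt 1: x := 3 + x  -- replace 0 occurrence(s) of x with (3 + x)
  => ( ( y * y ) * ( y * y ) ) <= 7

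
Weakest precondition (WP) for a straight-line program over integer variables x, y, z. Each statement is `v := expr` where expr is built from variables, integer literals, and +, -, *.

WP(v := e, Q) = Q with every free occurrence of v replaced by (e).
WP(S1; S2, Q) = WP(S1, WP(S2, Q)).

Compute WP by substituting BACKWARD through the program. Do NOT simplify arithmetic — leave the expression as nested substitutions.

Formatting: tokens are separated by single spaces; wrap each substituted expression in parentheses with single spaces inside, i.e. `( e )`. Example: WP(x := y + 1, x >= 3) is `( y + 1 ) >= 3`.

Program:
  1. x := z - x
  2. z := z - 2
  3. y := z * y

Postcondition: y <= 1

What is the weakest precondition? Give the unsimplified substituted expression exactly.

Answer: ( ( z - 2 ) * y ) <= 1

Derivation:
post: y <= 1
stmt 3: y := z * y  -- replace 1 occurrence(s) of y with (z * y)
  => ( z * y ) <= 1
stmt 2: z := z - 2  -- replace 1 occurrence(s) of z with (z - 2)
  => ( ( z - 2 ) * y ) <= 1
stmt 1: x := z - x  -- replace 0 occurrence(s) of x with (z - x)
  => ( ( z - 2 ) * y ) <= 1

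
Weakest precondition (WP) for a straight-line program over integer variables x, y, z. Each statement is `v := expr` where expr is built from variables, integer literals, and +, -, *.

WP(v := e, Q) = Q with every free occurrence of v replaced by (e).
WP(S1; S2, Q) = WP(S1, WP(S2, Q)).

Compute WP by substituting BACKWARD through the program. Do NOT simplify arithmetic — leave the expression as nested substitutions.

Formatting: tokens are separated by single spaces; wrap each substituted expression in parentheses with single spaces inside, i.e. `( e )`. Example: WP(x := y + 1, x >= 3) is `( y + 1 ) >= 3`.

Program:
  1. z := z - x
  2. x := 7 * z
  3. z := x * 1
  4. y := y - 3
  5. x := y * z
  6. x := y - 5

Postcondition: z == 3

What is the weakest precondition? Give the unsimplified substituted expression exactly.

Answer: ( ( 7 * ( z - x ) ) * 1 ) == 3

Derivation:
post: z == 3
stmt 6: x := y - 5  -- replace 0 occurrence(s) of x with (y - 5)
  => z == 3
stmt 5: x := y * z  -- replace 0 occurrence(s) of x with (y * z)
  => z == 3
stmt 4: y := y - 3  -- replace 0 occurrence(s) of y with (y - 3)
  => z == 3
stmt 3: z := x * 1  -- replace 1 occurrence(s) of z with (x * 1)
  => ( x * 1 ) == 3
stmt 2: x := 7 * z  -- replace 1 occurrence(s) of x with (7 * z)
  => ( ( 7 * z ) * 1 ) == 3
stmt 1: z := z - x  -- replace 1 occurrence(s) of z with (z - x)
  => ( ( 7 * ( z - x ) ) * 1 ) == 3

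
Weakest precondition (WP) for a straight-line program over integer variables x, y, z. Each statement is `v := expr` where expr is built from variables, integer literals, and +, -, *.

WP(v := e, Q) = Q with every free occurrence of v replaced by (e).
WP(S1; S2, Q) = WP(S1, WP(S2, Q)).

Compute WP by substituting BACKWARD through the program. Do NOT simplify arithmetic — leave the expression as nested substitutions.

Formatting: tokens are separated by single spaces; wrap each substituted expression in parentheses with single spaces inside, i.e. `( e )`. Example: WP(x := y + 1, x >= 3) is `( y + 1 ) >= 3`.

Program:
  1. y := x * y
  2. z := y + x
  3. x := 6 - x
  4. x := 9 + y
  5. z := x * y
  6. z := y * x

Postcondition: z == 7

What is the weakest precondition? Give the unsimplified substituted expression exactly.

post: z == 7
stmt 6: z := y * x  -- replace 1 occurrence(s) of z with (y * x)
  => ( y * x ) == 7
stmt 5: z := x * y  -- replace 0 occurrence(s) of z with (x * y)
  => ( y * x ) == 7
stmt 4: x := 9 + y  -- replace 1 occurrence(s) of x with (9 + y)
  => ( y * ( 9 + y ) ) == 7
stmt 3: x := 6 - x  -- replace 0 occurrence(s) of x with (6 - x)
  => ( y * ( 9 + y ) ) == 7
stmt 2: z := y + x  -- replace 0 occurrence(s) of z with (y + x)
  => ( y * ( 9 + y ) ) == 7
stmt 1: y := x * y  -- replace 2 occurrence(s) of y with (x * y)
  => ( ( x * y ) * ( 9 + ( x * y ) ) ) == 7

Answer: ( ( x * y ) * ( 9 + ( x * y ) ) ) == 7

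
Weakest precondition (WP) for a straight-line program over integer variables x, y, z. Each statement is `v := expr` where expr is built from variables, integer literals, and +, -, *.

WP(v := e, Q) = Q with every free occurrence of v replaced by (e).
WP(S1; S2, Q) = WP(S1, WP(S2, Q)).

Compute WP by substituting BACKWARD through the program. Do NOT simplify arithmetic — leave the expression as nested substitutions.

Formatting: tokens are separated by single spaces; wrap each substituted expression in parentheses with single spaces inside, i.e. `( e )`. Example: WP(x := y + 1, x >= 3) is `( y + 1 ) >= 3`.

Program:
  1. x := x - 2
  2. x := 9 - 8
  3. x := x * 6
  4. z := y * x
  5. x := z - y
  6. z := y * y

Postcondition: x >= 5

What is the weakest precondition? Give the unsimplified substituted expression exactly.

Answer: ( ( y * ( ( 9 - 8 ) * 6 ) ) - y ) >= 5

Derivation:
post: x >= 5
stmt 6: z := y * y  -- replace 0 occurrence(s) of z with (y * y)
  => x >= 5
stmt 5: x := z - y  -- replace 1 occurrence(s) of x with (z - y)
  => ( z - y ) >= 5
stmt 4: z := y * x  -- replace 1 occurrence(s) of z with (y * x)
  => ( ( y * x ) - y ) >= 5
stmt 3: x := x * 6  -- replace 1 occurrence(s) of x with (x * 6)
  => ( ( y * ( x * 6 ) ) - y ) >= 5
stmt 2: x := 9 - 8  -- replace 1 occurrence(s) of x with (9 - 8)
  => ( ( y * ( ( 9 - 8 ) * 6 ) ) - y ) >= 5
stmt 1: x := x - 2  -- replace 0 occurrence(s) of x with (x - 2)
  => ( ( y * ( ( 9 - 8 ) * 6 ) ) - y ) >= 5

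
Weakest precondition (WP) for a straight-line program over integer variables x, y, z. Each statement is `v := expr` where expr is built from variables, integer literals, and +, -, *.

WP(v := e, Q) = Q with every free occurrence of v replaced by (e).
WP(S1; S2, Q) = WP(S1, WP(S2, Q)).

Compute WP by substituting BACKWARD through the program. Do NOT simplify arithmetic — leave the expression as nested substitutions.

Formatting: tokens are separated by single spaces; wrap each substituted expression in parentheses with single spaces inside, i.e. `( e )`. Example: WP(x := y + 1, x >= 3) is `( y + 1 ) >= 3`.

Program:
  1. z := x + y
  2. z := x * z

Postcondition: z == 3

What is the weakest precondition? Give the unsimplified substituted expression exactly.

post: z == 3
stmt 2: z := x * z  -- replace 1 occurrence(s) of z with (x * z)
  => ( x * z ) == 3
stmt 1: z := x + y  -- replace 1 occurrence(s) of z with (x + y)
  => ( x * ( x + y ) ) == 3

Answer: ( x * ( x + y ) ) == 3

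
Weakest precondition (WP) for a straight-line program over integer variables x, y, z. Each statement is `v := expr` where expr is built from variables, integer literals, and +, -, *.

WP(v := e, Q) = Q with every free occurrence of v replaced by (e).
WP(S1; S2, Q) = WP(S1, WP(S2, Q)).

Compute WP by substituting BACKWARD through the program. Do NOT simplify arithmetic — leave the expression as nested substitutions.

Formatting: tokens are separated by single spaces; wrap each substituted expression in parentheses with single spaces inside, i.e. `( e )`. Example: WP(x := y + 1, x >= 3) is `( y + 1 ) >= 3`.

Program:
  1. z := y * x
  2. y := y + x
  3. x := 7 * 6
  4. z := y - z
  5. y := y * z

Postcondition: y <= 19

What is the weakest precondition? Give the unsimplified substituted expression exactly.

post: y <= 19
stmt 5: y := y * z  -- replace 1 occurrence(s) of y with (y * z)
  => ( y * z ) <= 19
stmt 4: z := y - z  -- replace 1 occurrence(s) of z with (y - z)
  => ( y * ( y - z ) ) <= 19
stmt 3: x := 7 * 6  -- replace 0 occurrence(s) of x with (7 * 6)
  => ( y * ( y - z ) ) <= 19
stmt 2: y := y + x  -- replace 2 occurrence(s) of y with (y + x)
  => ( ( y + x ) * ( ( y + x ) - z ) ) <= 19
stmt 1: z := y * x  -- replace 1 occurrence(s) of z with (y * x)
  => ( ( y + x ) * ( ( y + x ) - ( y * x ) ) ) <= 19

Answer: ( ( y + x ) * ( ( y + x ) - ( y * x ) ) ) <= 19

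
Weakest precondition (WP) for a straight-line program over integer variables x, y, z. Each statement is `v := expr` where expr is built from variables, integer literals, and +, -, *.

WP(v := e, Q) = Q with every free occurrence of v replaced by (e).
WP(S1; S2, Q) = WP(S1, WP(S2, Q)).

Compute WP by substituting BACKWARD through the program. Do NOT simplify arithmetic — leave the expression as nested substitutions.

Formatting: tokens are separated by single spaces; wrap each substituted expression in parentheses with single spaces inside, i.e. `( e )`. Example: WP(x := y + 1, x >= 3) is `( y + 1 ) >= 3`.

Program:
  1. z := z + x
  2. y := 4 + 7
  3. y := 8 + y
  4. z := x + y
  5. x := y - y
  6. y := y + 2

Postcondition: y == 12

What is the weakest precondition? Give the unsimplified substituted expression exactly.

post: y == 12
stmt 6: y := y + 2  -- replace 1 occurrence(s) of y with (y + 2)
  => ( y + 2 ) == 12
stmt 5: x := y - y  -- replace 0 occurrence(s) of x with (y - y)
  => ( y + 2 ) == 12
stmt 4: z := x + y  -- replace 0 occurrence(s) of z with (x + y)
  => ( y + 2 ) == 12
stmt 3: y := 8 + y  -- replace 1 occurrence(s) of y with (8 + y)
  => ( ( 8 + y ) + 2 ) == 12
stmt 2: y := 4 + 7  -- replace 1 occurrence(s) of y with (4 + 7)
  => ( ( 8 + ( 4 + 7 ) ) + 2 ) == 12
stmt 1: z := z + x  -- replace 0 occurrence(s) of z with (z + x)
  => ( ( 8 + ( 4 + 7 ) ) + 2 ) == 12

Answer: ( ( 8 + ( 4 + 7 ) ) + 2 ) == 12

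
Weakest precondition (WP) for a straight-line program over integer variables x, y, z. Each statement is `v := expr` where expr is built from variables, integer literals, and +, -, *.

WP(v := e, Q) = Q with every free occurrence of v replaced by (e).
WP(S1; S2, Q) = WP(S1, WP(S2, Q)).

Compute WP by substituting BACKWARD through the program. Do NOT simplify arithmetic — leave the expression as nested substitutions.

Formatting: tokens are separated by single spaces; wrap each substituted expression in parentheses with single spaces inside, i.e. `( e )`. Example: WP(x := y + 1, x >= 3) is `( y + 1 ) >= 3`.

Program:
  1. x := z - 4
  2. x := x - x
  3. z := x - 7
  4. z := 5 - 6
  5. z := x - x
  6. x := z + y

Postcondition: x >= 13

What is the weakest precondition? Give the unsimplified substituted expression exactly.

post: x >= 13
stmt 6: x := z + y  -- replace 1 occurrence(s) of x with (z + y)
  => ( z + y ) >= 13
stmt 5: z := x - x  -- replace 1 occurrence(s) of z with (x - x)
  => ( ( x - x ) + y ) >= 13
stmt 4: z := 5 - 6  -- replace 0 occurrence(s) of z with (5 - 6)
  => ( ( x - x ) + y ) >= 13
stmt 3: z := x - 7  -- replace 0 occurrence(s) of z with (x - 7)
  => ( ( x - x ) + y ) >= 13
stmt 2: x := x - x  -- replace 2 occurrence(s) of x with (x - x)
  => ( ( ( x - x ) - ( x - x ) ) + y ) >= 13
stmt 1: x := z - 4  -- replace 4 occurrence(s) of x with (z - 4)
  => ( ( ( ( z - 4 ) - ( z - 4 ) ) - ( ( z - 4 ) - ( z - 4 ) ) ) + y ) >= 13

Answer: ( ( ( ( z - 4 ) - ( z - 4 ) ) - ( ( z - 4 ) - ( z - 4 ) ) ) + y ) >= 13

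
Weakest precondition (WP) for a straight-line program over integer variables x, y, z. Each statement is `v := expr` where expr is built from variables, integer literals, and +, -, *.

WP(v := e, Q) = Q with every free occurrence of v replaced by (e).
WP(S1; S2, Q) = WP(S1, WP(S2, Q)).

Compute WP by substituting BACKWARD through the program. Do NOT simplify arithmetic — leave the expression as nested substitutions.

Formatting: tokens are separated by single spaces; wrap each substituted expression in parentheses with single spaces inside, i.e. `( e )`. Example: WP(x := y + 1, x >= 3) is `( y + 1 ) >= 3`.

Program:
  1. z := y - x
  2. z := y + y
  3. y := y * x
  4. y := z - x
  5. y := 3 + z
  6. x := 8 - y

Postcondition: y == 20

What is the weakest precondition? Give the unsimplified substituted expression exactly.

post: y == 20
stmt 6: x := 8 - y  -- replace 0 occurrence(s) of x with (8 - y)
  => y == 20
stmt 5: y := 3 + z  -- replace 1 occurrence(s) of y with (3 + z)
  => ( 3 + z ) == 20
stmt 4: y := z - x  -- replace 0 occurrence(s) of y with (z - x)
  => ( 3 + z ) == 20
stmt 3: y := y * x  -- replace 0 occurrence(s) of y with (y * x)
  => ( 3 + z ) == 20
stmt 2: z := y + y  -- replace 1 occurrence(s) of z with (y + y)
  => ( 3 + ( y + y ) ) == 20
stmt 1: z := y - x  -- replace 0 occurrence(s) of z with (y - x)
  => ( 3 + ( y + y ) ) == 20

Answer: ( 3 + ( y + y ) ) == 20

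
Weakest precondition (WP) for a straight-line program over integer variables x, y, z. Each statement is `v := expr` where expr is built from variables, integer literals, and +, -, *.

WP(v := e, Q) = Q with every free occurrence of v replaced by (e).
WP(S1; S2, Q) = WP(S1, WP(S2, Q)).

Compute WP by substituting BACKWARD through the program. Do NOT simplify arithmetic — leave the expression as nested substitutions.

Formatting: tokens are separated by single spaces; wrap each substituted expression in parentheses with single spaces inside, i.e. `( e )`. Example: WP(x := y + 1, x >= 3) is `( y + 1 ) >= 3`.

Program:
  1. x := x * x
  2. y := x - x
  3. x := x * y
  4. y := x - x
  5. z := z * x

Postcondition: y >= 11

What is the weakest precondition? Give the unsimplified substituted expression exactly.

Answer: ( ( ( x * x ) * ( ( x * x ) - ( x * x ) ) ) - ( ( x * x ) * ( ( x * x ) - ( x * x ) ) ) ) >= 11

Derivation:
post: y >= 11
stmt 5: z := z * x  -- replace 0 occurrence(s) of z with (z * x)
  => y >= 11
stmt 4: y := x - x  -- replace 1 occurrence(s) of y with (x - x)
  => ( x - x ) >= 11
stmt 3: x := x * y  -- replace 2 occurrence(s) of x with (x * y)
  => ( ( x * y ) - ( x * y ) ) >= 11
stmt 2: y := x - x  -- replace 2 occurrence(s) of y with (x - x)
  => ( ( x * ( x - x ) ) - ( x * ( x - x ) ) ) >= 11
stmt 1: x := x * x  -- replace 6 occurrence(s) of x with (x * x)
  => ( ( ( x * x ) * ( ( x * x ) - ( x * x ) ) ) - ( ( x * x ) * ( ( x * x ) - ( x * x ) ) ) ) >= 11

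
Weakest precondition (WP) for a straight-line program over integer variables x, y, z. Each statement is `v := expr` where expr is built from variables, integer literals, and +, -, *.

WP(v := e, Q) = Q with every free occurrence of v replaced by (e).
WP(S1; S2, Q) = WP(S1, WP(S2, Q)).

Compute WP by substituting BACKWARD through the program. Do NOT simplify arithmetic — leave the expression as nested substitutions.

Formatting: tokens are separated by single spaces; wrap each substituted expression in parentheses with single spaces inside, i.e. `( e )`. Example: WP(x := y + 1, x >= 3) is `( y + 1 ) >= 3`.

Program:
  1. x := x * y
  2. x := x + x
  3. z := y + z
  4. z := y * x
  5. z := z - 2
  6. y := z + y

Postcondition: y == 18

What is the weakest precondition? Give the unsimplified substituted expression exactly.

Answer: ( ( ( y * ( ( x * y ) + ( x * y ) ) ) - 2 ) + y ) == 18

Derivation:
post: y == 18
stmt 6: y := z + y  -- replace 1 occurrence(s) of y with (z + y)
  => ( z + y ) == 18
stmt 5: z := z - 2  -- replace 1 occurrence(s) of z with (z - 2)
  => ( ( z - 2 ) + y ) == 18
stmt 4: z := y * x  -- replace 1 occurrence(s) of z with (y * x)
  => ( ( ( y * x ) - 2 ) + y ) == 18
stmt 3: z := y + z  -- replace 0 occurrence(s) of z with (y + z)
  => ( ( ( y * x ) - 2 ) + y ) == 18
stmt 2: x := x + x  -- replace 1 occurrence(s) of x with (x + x)
  => ( ( ( y * ( x + x ) ) - 2 ) + y ) == 18
stmt 1: x := x * y  -- replace 2 occurrence(s) of x with (x * y)
  => ( ( ( y * ( ( x * y ) + ( x * y ) ) ) - 2 ) + y ) == 18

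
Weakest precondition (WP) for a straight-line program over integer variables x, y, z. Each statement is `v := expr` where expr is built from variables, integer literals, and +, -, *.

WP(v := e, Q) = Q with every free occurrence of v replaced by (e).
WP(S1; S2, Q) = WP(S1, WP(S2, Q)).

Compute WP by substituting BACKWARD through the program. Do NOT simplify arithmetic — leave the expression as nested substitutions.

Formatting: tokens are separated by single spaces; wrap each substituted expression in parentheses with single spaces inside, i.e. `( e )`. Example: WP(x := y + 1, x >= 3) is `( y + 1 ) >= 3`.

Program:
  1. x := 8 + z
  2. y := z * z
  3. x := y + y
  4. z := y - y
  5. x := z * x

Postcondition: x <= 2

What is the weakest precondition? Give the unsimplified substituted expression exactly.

post: x <= 2
stmt 5: x := z * x  -- replace 1 occurrence(s) of x with (z * x)
  => ( z * x ) <= 2
stmt 4: z := y - y  -- replace 1 occurrence(s) of z with (y - y)
  => ( ( y - y ) * x ) <= 2
stmt 3: x := y + y  -- replace 1 occurrence(s) of x with (y + y)
  => ( ( y - y ) * ( y + y ) ) <= 2
stmt 2: y := z * z  -- replace 4 occurrence(s) of y with (z * z)
  => ( ( ( z * z ) - ( z * z ) ) * ( ( z * z ) + ( z * z ) ) ) <= 2
stmt 1: x := 8 + z  -- replace 0 occurrence(s) of x with (8 + z)
  => ( ( ( z * z ) - ( z * z ) ) * ( ( z * z ) + ( z * z ) ) ) <= 2

Answer: ( ( ( z * z ) - ( z * z ) ) * ( ( z * z ) + ( z * z ) ) ) <= 2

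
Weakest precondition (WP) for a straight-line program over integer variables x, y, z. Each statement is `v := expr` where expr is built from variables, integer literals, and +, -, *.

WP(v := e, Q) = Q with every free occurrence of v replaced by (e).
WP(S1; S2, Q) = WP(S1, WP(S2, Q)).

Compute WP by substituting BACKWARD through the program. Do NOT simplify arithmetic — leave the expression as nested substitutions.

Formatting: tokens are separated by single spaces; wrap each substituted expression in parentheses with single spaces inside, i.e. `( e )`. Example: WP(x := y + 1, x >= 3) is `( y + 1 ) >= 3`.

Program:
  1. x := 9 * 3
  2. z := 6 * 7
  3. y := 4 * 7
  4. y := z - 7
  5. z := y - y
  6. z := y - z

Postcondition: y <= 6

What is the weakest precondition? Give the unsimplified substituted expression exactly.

post: y <= 6
stmt 6: z := y - z  -- replace 0 occurrence(s) of z with (y - z)
  => y <= 6
stmt 5: z := y - y  -- replace 0 occurrence(s) of z with (y - y)
  => y <= 6
stmt 4: y := z - 7  -- replace 1 occurrence(s) of y with (z - 7)
  => ( z - 7 ) <= 6
stmt 3: y := 4 * 7  -- replace 0 occurrence(s) of y with (4 * 7)
  => ( z - 7 ) <= 6
stmt 2: z := 6 * 7  -- replace 1 occurrence(s) of z with (6 * 7)
  => ( ( 6 * 7 ) - 7 ) <= 6
stmt 1: x := 9 * 3  -- replace 0 occurrence(s) of x with (9 * 3)
  => ( ( 6 * 7 ) - 7 ) <= 6

Answer: ( ( 6 * 7 ) - 7 ) <= 6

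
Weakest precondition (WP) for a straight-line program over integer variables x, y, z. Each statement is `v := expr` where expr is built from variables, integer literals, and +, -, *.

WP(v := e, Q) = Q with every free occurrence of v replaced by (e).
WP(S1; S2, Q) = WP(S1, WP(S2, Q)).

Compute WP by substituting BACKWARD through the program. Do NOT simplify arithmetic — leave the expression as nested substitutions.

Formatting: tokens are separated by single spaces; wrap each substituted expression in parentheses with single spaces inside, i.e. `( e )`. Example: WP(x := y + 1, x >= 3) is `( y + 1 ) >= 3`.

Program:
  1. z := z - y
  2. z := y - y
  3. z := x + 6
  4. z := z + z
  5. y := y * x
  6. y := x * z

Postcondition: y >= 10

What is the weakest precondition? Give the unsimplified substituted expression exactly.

post: y >= 10
stmt 6: y := x * z  -- replace 1 occurrence(s) of y with (x * z)
  => ( x * z ) >= 10
stmt 5: y := y * x  -- replace 0 occurrence(s) of y with (y * x)
  => ( x * z ) >= 10
stmt 4: z := z + z  -- replace 1 occurrence(s) of z with (z + z)
  => ( x * ( z + z ) ) >= 10
stmt 3: z := x + 6  -- replace 2 occurrence(s) of z with (x + 6)
  => ( x * ( ( x + 6 ) + ( x + 6 ) ) ) >= 10
stmt 2: z := y - y  -- replace 0 occurrence(s) of z with (y - y)
  => ( x * ( ( x + 6 ) + ( x + 6 ) ) ) >= 10
stmt 1: z := z - y  -- replace 0 occurrence(s) of z with (z - y)
  => ( x * ( ( x + 6 ) + ( x + 6 ) ) ) >= 10

Answer: ( x * ( ( x + 6 ) + ( x + 6 ) ) ) >= 10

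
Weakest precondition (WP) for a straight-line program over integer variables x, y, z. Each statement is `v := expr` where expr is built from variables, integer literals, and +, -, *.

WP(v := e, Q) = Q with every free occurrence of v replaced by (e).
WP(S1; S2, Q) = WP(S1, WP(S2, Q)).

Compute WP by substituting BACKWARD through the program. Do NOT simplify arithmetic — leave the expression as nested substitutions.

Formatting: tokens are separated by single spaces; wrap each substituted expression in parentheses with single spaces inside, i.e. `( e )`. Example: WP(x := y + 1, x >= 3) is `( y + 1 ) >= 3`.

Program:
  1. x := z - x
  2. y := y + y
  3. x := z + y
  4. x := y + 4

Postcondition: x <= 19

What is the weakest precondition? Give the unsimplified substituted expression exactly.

Answer: ( ( y + y ) + 4 ) <= 19

Derivation:
post: x <= 19
stmt 4: x := y + 4  -- replace 1 occurrence(s) of x with (y + 4)
  => ( y + 4 ) <= 19
stmt 3: x := z + y  -- replace 0 occurrence(s) of x with (z + y)
  => ( y + 4 ) <= 19
stmt 2: y := y + y  -- replace 1 occurrence(s) of y with (y + y)
  => ( ( y + y ) + 4 ) <= 19
stmt 1: x := z - x  -- replace 0 occurrence(s) of x with (z - x)
  => ( ( y + y ) + 4 ) <= 19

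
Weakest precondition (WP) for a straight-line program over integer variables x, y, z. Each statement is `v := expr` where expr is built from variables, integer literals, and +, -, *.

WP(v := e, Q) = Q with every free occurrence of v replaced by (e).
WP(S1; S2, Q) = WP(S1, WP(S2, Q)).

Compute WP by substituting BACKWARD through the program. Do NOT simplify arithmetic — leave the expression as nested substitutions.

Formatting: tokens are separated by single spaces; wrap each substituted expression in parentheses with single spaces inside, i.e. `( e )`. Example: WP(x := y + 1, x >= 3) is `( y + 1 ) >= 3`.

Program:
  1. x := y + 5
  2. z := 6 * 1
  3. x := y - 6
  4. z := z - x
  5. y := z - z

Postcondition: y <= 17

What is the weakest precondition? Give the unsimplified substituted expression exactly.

post: y <= 17
stmt 5: y := z - z  -- replace 1 occurrence(s) of y with (z - z)
  => ( z - z ) <= 17
stmt 4: z := z - x  -- replace 2 occurrence(s) of z with (z - x)
  => ( ( z - x ) - ( z - x ) ) <= 17
stmt 3: x := y - 6  -- replace 2 occurrence(s) of x with (y - 6)
  => ( ( z - ( y - 6 ) ) - ( z - ( y - 6 ) ) ) <= 17
stmt 2: z := 6 * 1  -- replace 2 occurrence(s) of z with (6 * 1)
  => ( ( ( 6 * 1 ) - ( y - 6 ) ) - ( ( 6 * 1 ) - ( y - 6 ) ) ) <= 17
stmt 1: x := y + 5  -- replace 0 occurrence(s) of x with (y + 5)
  => ( ( ( 6 * 1 ) - ( y - 6 ) ) - ( ( 6 * 1 ) - ( y - 6 ) ) ) <= 17

Answer: ( ( ( 6 * 1 ) - ( y - 6 ) ) - ( ( 6 * 1 ) - ( y - 6 ) ) ) <= 17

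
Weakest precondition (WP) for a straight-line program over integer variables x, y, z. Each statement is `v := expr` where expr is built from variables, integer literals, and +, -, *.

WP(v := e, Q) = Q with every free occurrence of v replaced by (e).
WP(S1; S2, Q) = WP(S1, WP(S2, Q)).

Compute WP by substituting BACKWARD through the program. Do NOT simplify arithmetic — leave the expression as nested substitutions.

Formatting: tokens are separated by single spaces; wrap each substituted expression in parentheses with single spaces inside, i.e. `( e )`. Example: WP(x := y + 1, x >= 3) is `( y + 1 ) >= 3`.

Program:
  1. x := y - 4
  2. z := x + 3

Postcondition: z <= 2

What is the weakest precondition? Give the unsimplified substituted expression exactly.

post: z <= 2
stmt 2: z := x + 3  -- replace 1 occurrence(s) of z with (x + 3)
  => ( x + 3 ) <= 2
stmt 1: x := y - 4  -- replace 1 occurrence(s) of x with (y - 4)
  => ( ( y - 4 ) + 3 ) <= 2

Answer: ( ( y - 4 ) + 3 ) <= 2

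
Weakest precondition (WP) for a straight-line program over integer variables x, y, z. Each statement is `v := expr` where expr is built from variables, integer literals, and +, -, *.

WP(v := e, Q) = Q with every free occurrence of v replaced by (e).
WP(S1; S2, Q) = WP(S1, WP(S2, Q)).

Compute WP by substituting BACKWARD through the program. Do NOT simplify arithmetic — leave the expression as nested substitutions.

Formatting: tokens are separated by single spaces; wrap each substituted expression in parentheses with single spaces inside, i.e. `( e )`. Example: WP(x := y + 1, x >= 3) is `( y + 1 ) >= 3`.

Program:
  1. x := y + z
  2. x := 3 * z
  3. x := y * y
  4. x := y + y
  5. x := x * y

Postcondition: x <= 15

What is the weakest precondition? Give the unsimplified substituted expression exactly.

post: x <= 15
stmt 5: x := x * y  -- replace 1 occurrence(s) of x with (x * y)
  => ( x * y ) <= 15
stmt 4: x := y + y  -- replace 1 occurrence(s) of x with (y + y)
  => ( ( y + y ) * y ) <= 15
stmt 3: x := y * y  -- replace 0 occurrence(s) of x with (y * y)
  => ( ( y + y ) * y ) <= 15
stmt 2: x := 3 * z  -- replace 0 occurrence(s) of x with (3 * z)
  => ( ( y + y ) * y ) <= 15
stmt 1: x := y + z  -- replace 0 occurrence(s) of x with (y + z)
  => ( ( y + y ) * y ) <= 15

Answer: ( ( y + y ) * y ) <= 15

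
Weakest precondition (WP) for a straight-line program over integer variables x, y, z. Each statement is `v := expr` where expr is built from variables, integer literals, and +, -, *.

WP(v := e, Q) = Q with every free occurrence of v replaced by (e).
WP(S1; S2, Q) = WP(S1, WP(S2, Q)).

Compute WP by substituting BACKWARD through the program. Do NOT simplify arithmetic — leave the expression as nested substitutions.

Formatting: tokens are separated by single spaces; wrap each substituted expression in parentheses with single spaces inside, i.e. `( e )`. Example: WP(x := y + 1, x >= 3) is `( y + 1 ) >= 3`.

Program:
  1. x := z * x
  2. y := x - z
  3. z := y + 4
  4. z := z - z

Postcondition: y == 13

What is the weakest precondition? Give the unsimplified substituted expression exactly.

Answer: ( ( z * x ) - z ) == 13

Derivation:
post: y == 13
stmt 4: z := z - z  -- replace 0 occurrence(s) of z with (z - z)
  => y == 13
stmt 3: z := y + 4  -- replace 0 occurrence(s) of z with (y + 4)
  => y == 13
stmt 2: y := x - z  -- replace 1 occurrence(s) of y with (x - z)
  => ( x - z ) == 13
stmt 1: x := z * x  -- replace 1 occurrence(s) of x with (z * x)
  => ( ( z * x ) - z ) == 13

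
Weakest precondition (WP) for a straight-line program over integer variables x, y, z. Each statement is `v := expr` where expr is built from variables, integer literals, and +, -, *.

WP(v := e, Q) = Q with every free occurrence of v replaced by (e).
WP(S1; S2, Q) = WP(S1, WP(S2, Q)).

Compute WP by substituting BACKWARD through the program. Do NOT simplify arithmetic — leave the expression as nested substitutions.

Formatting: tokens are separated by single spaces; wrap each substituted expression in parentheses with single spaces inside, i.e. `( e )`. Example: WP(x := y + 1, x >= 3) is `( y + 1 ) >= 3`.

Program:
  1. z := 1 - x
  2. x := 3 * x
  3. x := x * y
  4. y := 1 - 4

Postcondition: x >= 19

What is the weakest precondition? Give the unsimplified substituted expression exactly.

post: x >= 19
stmt 4: y := 1 - 4  -- replace 0 occurrence(s) of y with (1 - 4)
  => x >= 19
stmt 3: x := x * y  -- replace 1 occurrence(s) of x with (x * y)
  => ( x * y ) >= 19
stmt 2: x := 3 * x  -- replace 1 occurrence(s) of x with (3 * x)
  => ( ( 3 * x ) * y ) >= 19
stmt 1: z := 1 - x  -- replace 0 occurrence(s) of z with (1 - x)
  => ( ( 3 * x ) * y ) >= 19

Answer: ( ( 3 * x ) * y ) >= 19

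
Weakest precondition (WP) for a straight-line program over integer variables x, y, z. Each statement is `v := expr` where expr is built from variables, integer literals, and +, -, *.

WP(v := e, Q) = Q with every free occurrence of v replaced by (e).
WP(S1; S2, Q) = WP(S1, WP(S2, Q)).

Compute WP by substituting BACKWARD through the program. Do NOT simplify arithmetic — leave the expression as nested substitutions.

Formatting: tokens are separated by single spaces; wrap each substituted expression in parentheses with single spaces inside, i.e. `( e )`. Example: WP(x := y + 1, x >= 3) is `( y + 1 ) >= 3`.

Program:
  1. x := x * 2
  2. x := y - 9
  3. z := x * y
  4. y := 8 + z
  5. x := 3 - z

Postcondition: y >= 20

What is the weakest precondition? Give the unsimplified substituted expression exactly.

post: y >= 20
stmt 5: x := 3 - z  -- replace 0 occurrence(s) of x with (3 - z)
  => y >= 20
stmt 4: y := 8 + z  -- replace 1 occurrence(s) of y with (8 + z)
  => ( 8 + z ) >= 20
stmt 3: z := x * y  -- replace 1 occurrence(s) of z with (x * y)
  => ( 8 + ( x * y ) ) >= 20
stmt 2: x := y - 9  -- replace 1 occurrence(s) of x with (y - 9)
  => ( 8 + ( ( y - 9 ) * y ) ) >= 20
stmt 1: x := x * 2  -- replace 0 occurrence(s) of x with (x * 2)
  => ( 8 + ( ( y - 9 ) * y ) ) >= 20

Answer: ( 8 + ( ( y - 9 ) * y ) ) >= 20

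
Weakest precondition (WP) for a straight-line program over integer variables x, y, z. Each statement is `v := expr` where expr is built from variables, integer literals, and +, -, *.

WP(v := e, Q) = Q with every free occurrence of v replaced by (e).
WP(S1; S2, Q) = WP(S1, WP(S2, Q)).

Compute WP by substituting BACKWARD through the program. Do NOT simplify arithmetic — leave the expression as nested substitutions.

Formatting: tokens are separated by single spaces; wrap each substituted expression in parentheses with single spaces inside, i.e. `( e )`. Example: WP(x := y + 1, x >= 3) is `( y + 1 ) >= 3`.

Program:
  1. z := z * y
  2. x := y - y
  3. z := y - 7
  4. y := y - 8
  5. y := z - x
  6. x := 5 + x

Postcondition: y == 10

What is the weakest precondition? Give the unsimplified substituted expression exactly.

Answer: ( ( y - 7 ) - ( y - y ) ) == 10

Derivation:
post: y == 10
stmt 6: x := 5 + x  -- replace 0 occurrence(s) of x with (5 + x)
  => y == 10
stmt 5: y := z - x  -- replace 1 occurrence(s) of y with (z - x)
  => ( z - x ) == 10
stmt 4: y := y - 8  -- replace 0 occurrence(s) of y with (y - 8)
  => ( z - x ) == 10
stmt 3: z := y - 7  -- replace 1 occurrence(s) of z with (y - 7)
  => ( ( y - 7 ) - x ) == 10
stmt 2: x := y - y  -- replace 1 occurrence(s) of x with (y - y)
  => ( ( y - 7 ) - ( y - y ) ) == 10
stmt 1: z := z * y  -- replace 0 occurrence(s) of z with (z * y)
  => ( ( y - 7 ) - ( y - y ) ) == 10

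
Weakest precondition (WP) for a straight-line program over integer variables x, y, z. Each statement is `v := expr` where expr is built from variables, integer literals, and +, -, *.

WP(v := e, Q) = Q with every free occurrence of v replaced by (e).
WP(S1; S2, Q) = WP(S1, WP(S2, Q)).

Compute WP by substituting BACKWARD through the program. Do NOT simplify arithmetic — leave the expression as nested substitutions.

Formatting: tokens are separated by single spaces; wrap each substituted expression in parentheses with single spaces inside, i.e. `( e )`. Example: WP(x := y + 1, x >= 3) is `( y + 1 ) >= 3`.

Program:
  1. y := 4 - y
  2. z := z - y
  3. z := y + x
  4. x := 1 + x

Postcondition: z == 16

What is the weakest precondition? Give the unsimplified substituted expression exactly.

Answer: ( ( 4 - y ) + x ) == 16

Derivation:
post: z == 16
stmt 4: x := 1 + x  -- replace 0 occurrence(s) of x with (1 + x)
  => z == 16
stmt 3: z := y + x  -- replace 1 occurrence(s) of z with (y + x)
  => ( y + x ) == 16
stmt 2: z := z - y  -- replace 0 occurrence(s) of z with (z - y)
  => ( y + x ) == 16
stmt 1: y := 4 - y  -- replace 1 occurrence(s) of y with (4 - y)
  => ( ( 4 - y ) + x ) == 16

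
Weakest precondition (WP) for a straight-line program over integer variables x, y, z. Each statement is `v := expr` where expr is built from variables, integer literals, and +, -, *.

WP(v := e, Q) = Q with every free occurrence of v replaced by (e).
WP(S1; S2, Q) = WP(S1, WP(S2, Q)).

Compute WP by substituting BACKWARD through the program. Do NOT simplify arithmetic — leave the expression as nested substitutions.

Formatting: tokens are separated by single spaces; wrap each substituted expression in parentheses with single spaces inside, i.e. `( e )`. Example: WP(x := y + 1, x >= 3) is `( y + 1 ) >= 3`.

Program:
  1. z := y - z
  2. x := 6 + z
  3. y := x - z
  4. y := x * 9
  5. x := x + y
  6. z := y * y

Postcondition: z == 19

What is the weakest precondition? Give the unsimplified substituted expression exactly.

Answer: ( ( ( 6 + ( y - z ) ) * 9 ) * ( ( 6 + ( y - z ) ) * 9 ) ) == 19

Derivation:
post: z == 19
stmt 6: z := y * y  -- replace 1 occurrence(s) of z with (y * y)
  => ( y * y ) == 19
stmt 5: x := x + y  -- replace 0 occurrence(s) of x with (x + y)
  => ( y * y ) == 19
stmt 4: y := x * 9  -- replace 2 occurrence(s) of y with (x * 9)
  => ( ( x * 9 ) * ( x * 9 ) ) == 19
stmt 3: y := x - z  -- replace 0 occurrence(s) of y with (x - z)
  => ( ( x * 9 ) * ( x * 9 ) ) == 19
stmt 2: x := 6 + z  -- replace 2 occurrence(s) of x with (6 + z)
  => ( ( ( 6 + z ) * 9 ) * ( ( 6 + z ) * 9 ) ) == 19
stmt 1: z := y - z  -- replace 2 occurrence(s) of z with (y - z)
  => ( ( ( 6 + ( y - z ) ) * 9 ) * ( ( 6 + ( y - z ) ) * 9 ) ) == 19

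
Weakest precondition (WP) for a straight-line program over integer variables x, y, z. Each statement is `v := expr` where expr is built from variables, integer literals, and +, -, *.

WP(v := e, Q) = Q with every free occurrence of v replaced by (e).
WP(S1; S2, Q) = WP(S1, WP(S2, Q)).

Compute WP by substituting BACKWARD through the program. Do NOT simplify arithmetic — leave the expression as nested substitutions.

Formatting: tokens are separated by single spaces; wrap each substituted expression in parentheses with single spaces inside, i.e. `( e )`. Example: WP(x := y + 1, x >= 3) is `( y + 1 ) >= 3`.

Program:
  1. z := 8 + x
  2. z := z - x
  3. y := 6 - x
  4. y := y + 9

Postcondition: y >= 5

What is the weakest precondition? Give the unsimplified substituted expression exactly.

Answer: ( ( 6 - x ) + 9 ) >= 5

Derivation:
post: y >= 5
stmt 4: y := y + 9  -- replace 1 occurrence(s) of y with (y + 9)
  => ( y + 9 ) >= 5
stmt 3: y := 6 - x  -- replace 1 occurrence(s) of y with (6 - x)
  => ( ( 6 - x ) + 9 ) >= 5
stmt 2: z := z - x  -- replace 0 occurrence(s) of z with (z - x)
  => ( ( 6 - x ) + 9 ) >= 5
stmt 1: z := 8 + x  -- replace 0 occurrence(s) of z with (8 + x)
  => ( ( 6 - x ) + 9 ) >= 5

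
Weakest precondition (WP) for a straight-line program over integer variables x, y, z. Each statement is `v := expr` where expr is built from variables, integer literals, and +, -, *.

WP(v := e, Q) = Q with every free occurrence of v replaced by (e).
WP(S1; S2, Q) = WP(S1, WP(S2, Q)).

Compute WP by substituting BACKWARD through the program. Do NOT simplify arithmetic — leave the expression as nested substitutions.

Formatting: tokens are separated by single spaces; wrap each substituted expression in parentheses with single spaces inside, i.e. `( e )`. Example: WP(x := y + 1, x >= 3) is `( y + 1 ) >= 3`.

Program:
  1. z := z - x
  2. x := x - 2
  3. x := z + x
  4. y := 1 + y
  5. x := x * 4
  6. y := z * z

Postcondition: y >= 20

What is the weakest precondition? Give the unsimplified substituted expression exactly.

post: y >= 20
stmt 6: y := z * z  -- replace 1 occurrence(s) of y with (z * z)
  => ( z * z ) >= 20
stmt 5: x := x * 4  -- replace 0 occurrence(s) of x with (x * 4)
  => ( z * z ) >= 20
stmt 4: y := 1 + y  -- replace 0 occurrence(s) of y with (1 + y)
  => ( z * z ) >= 20
stmt 3: x := z + x  -- replace 0 occurrence(s) of x with (z + x)
  => ( z * z ) >= 20
stmt 2: x := x - 2  -- replace 0 occurrence(s) of x with (x - 2)
  => ( z * z ) >= 20
stmt 1: z := z - x  -- replace 2 occurrence(s) of z with (z - x)
  => ( ( z - x ) * ( z - x ) ) >= 20

Answer: ( ( z - x ) * ( z - x ) ) >= 20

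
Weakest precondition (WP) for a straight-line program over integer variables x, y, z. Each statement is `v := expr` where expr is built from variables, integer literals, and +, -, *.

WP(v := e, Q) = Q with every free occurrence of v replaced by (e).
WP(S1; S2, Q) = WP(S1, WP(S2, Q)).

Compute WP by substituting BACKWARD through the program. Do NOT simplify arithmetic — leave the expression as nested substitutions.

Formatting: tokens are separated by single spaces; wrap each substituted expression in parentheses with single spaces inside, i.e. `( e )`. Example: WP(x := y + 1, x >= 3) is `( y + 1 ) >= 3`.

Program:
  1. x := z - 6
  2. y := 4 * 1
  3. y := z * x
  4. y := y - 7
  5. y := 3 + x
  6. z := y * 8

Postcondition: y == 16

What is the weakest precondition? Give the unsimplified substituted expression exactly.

Answer: ( 3 + ( z - 6 ) ) == 16

Derivation:
post: y == 16
stmt 6: z := y * 8  -- replace 0 occurrence(s) of z with (y * 8)
  => y == 16
stmt 5: y := 3 + x  -- replace 1 occurrence(s) of y with (3 + x)
  => ( 3 + x ) == 16
stmt 4: y := y - 7  -- replace 0 occurrence(s) of y with (y - 7)
  => ( 3 + x ) == 16
stmt 3: y := z * x  -- replace 0 occurrence(s) of y with (z * x)
  => ( 3 + x ) == 16
stmt 2: y := 4 * 1  -- replace 0 occurrence(s) of y with (4 * 1)
  => ( 3 + x ) == 16
stmt 1: x := z - 6  -- replace 1 occurrence(s) of x with (z - 6)
  => ( 3 + ( z - 6 ) ) == 16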